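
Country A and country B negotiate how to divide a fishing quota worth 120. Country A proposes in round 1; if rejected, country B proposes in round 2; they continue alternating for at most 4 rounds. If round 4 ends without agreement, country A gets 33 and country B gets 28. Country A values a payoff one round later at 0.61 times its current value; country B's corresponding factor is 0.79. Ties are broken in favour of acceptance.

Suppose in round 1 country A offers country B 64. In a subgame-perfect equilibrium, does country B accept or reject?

Round 4 (country B proposes): country A gets 33 if talks fail, so country B offers 33 and keeps 87.
Round 3 (country A proposes): country B can get 87 next round, worth 0.79 × 87 = 68.73 now. Country A offers 68.73 and keeps 120 − 68.73 = 51.27.
Round 2 (country B proposes): country A can get 51.27 next round, worth 0.61 × 51.27 = 31.2747 now, so country B offers 31.2747, keeping 88.7253.
So by rejecting in round 1, country B gets 88.7253 next round, worth 0.79 × 88.7253 = 70.092987 now.
Offer 64 < 70.092987, so country B rejects.

Reject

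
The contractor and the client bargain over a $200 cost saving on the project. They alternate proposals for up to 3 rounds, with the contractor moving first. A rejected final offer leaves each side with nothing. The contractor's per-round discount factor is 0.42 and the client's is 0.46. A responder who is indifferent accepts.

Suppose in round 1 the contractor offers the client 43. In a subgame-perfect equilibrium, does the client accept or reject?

Reject

Work out the client's continuation value if the offer is rejected.
Round 3 (the contractor proposes): rejection yields 0 for the client; the contractor offers 0 and keeps 200.
Round 2 (the client proposes): the contractor can get 200 next round, worth 0.42 × 200 = 84 now. The client offers 84 and keeps 200 − 84 = 116.
So by rejecting in round 1, the client gets 116 next round, worth 0.46 × 116 = 53.36 now.
Offer 43 < 53.36, so the client rejects.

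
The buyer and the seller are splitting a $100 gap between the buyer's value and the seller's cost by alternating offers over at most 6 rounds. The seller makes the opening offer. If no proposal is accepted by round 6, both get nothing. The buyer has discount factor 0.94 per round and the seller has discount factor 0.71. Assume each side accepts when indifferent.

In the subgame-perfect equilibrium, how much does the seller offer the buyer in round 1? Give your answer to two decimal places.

87.32

Round 6 (the buyer proposes): the seller will accept anything ≥ 0, so the buyer offers 0 and keeps 100.
Round 5 (the seller proposes): the buyer can get 100 next round, worth 0.94 × 100 = 94 now; the seller offers that and keeps 6.
Round 4 (the buyer proposes): the seller can get 6 next round, worth 0.71 × 6 = 4.26 now, so the buyer offers 4.26, keeping 95.74.
Round 3 (the seller proposes): the buyer can get 95.74 next round, worth 0.94 × 95.74 = 89.9956 now. The seller offers 89.9956 and keeps 100 − 89.9956 = 10.0044.
Round 2 (the buyer proposes): the seller can get 10.0044 next round, worth 0.71 × 10.0044 = 7.103124 now; the buyer offers that and keeps 92.896876.
Round 1 (the seller proposes): the buyer can get 92.896876 next round, worth 0.94 × 92.896876 = 87.32306344 now; the seller offers that and keeps 12.67693656.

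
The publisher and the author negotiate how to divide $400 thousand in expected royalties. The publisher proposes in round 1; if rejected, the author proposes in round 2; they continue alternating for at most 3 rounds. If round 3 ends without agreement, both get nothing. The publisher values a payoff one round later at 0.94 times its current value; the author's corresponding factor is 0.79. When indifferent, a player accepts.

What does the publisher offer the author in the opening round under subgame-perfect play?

18.96

Round 3 (the publisher proposes): rejection yields 0 for the author; the publisher offers 0 and keeps 400.
Round 2 (the author proposes): the publisher can get 400 next round, worth 0.94 × 400 = 376 now, so the author offers 376, keeping 24.
Round 1 (the publisher proposes): the author can get 24 next round, worth 0.79 × 24 = 18.96 now; the publisher offers that and keeps 381.04.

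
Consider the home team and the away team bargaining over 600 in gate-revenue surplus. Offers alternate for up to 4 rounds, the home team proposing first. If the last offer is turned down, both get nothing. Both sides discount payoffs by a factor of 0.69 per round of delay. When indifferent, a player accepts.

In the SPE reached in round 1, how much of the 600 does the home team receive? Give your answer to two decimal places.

Round 4 (the away team proposes): rejection yields 0 for the home team; the away team offers 0 and keeps 600.
Round 3 (the home team proposes): the away team can get 600 next round, worth 0.69 × 600 = 414 now, so the home team offers 414, keeping 186.
Round 2 (the away team proposes): the home team can get 186 next round, worth 0.69 × 186 = 128.34 now; the away team offers that and keeps 471.66.
Round 1 (the home team proposes): the away team can get 471.66 next round, worth 0.69 × 471.66 = 325.4454 now. The home team offers 325.4454 and keeps 600 − 325.4454 = 274.5546.

274.55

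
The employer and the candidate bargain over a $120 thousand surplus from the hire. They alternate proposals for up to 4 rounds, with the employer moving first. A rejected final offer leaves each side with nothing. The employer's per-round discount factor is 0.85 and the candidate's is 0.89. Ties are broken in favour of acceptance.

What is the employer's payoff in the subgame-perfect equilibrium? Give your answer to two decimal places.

23.19

Round 4 (the candidate proposes): the employer will accept anything ≥ 0, so the candidate offers 0 and keeps 120.
Round 3 (the employer proposes): the candidate can get 120 next round, worth 0.89 × 120 = 106.8 now, so the employer offers 106.8, keeping 13.2.
Round 2 (the candidate proposes): the employer can get 13.2 next round, worth 0.85 × 13.2 = 11.22 now. The candidate offers 11.22 and keeps 120 − 11.22 = 108.78.
Round 1 (the employer proposes): the candidate can get 108.78 next round, worth 0.89 × 108.78 = 96.8142 now; the employer offers that and keeps 23.1858.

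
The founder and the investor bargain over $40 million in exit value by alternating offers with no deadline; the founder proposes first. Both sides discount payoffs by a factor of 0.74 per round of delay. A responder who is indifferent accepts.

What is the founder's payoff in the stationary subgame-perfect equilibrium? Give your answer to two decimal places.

When the founder proposes, the investor accepts any offer worth at least 0.74 times what the investor would get by proposing next round; and vice versa.
This gives x = 40 − 0.74y and y = 40 − 0.74x, where x and y are each side's share when it proposes.
Hence (1 − 0.74·0.74)x = 40(1 − 0.74), i.e. 0.4524·x = 10.4.
x ≈ 22.9885; the investor's share is 40 − x ≈ 17.0115.

22.99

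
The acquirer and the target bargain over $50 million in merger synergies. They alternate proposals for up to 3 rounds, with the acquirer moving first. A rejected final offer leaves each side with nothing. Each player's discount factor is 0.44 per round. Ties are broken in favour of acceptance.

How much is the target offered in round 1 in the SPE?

12.32

Round 3 (the acquirer proposes): rejection yields 0 for the target; the acquirer offers 0 and keeps 50.
Round 2 (the target proposes): the acquirer can get 50 next round, worth 0.44 × 50 = 22 now. The target offers 22 and keeps 50 − 22 = 28.
Round 1 (the acquirer proposes): the target can get 28 next round, worth 0.44 × 28 = 12.32 now. The acquirer offers 12.32 and keeps 50 − 12.32 = 37.68.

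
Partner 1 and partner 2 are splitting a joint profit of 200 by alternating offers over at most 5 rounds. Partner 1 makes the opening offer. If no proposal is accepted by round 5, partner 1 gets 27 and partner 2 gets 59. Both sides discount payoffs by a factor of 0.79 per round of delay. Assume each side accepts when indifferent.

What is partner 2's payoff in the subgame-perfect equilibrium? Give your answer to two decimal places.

Round 5 (partner 1 proposes): partner 2 gets 59 if talks fail, so partner 1 offers 59 and keeps 141.
Round 4 (partner 2 proposes): partner 1 can get 141 next round, worth 0.79 × 141 = 111.39 now. Partner 2 offers 111.39 and keeps 200 − 111.39 = 88.61.
Round 3 (partner 1 proposes): partner 2 can get 88.61 next round, worth 0.79 × 88.61 = 70.0019 now. Partner 1 offers 70.0019 and keeps 200 − 70.0019 = 129.9981.
Round 2 (partner 2 proposes): partner 1 can get 129.9981 next round, worth 0.79 × 129.9981 = 102.698499 now, so partner 2 offers 102.698499, keeping 97.301501.
Round 1 (partner 1 proposes): partner 2 can get 97.301501 next round, worth 0.79 × 97.301501 = 76.86818579 now. Partner 1 offers 76.86818579 and keeps 200 − 76.86818579 = 123.13181421.

76.87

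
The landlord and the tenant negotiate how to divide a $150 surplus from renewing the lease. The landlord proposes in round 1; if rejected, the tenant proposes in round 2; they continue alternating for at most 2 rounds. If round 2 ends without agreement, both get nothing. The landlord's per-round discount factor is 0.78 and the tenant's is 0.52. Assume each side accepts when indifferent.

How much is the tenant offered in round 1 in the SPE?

Solve by backward induction from round 2.
Round 2 (the tenant proposes): rejection yields 0 for the landlord; the tenant offers 0 and keeps 150.
Round 1 (the landlord proposes): the tenant can get 150 next round, worth 0.52 × 150 = 78 now. The landlord offers 78 and keeps 150 − 78 = 72.

78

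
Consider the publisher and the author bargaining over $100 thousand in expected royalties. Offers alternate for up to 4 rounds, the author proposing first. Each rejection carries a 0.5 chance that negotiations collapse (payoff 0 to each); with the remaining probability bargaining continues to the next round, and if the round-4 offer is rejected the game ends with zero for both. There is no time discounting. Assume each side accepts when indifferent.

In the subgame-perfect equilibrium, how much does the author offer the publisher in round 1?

37.5

Round 4 (the publisher proposes): rejection yields 0 for the author; the publisher offers 0 and keeps 100.
Round 3 (the author proposes): rejecting gives the publisher an expected 0.5 × 100 = 50, so the author offers 50, keeping 50.
Round 2 (the publisher proposes): rejecting gives the author an expected 0.5 × 50 = 25, so the publisher offers 25, keeping 75.
Round 1 (the author proposes): rejecting gives the publisher an expected 0.5 × 75 = 37.5. The author offers 37.5 and keeps 100 − 37.5 = 62.5.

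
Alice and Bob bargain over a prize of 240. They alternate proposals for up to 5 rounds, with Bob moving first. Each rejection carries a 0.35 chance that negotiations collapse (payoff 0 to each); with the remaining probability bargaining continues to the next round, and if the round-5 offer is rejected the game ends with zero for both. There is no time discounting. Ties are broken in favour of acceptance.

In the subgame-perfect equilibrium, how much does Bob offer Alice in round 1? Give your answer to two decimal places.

77.67

By backward induction:
Round 5 (Bob proposes): Alice will accept anything ≥ 0, so Bob offers 0 and keeps 240.
Round 4 (Alice proposes): rejecting gives Bob an expected 0.65 × 240 = 156; Alice offers that and keeps 84.
Round 3 (Bob proposes): rejecting gives Alice an expected 0.65 × 84 = 54.6, so Bob offers 54.6, keeping 185.4.
Round 2 (Alice proposes): rejecting gives Bob an expected 0.65 × 185.4 = 120.51, so Alice offers 120.51, keeping 119.49.
Round 1 (Bob proposes): rejecting gives Alice an expected 0.65 × 119.49 = 77.6685. Bob offers 77.6685 and keeps 240 − 77.6685 = 162.3315.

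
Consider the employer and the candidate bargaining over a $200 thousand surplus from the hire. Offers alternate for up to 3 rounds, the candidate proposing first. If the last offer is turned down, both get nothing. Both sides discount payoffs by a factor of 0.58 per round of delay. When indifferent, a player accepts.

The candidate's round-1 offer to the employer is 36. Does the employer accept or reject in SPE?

Round 3 (the candidate proposes): rejection yields 0 for the employer; the candidate offers 0 and keeps 200.
Round 2 (the employer proposes): the candidate can get 200 next round, worth 0.58 × 200 = 116 now, so the employer offers 116, keeping 84.
So by rejecting in round 1, the employer gets 84 next round, worth 0.58 × 84 = 48.72 now.
Offer 36 < 48.72, so the employer rejects.

Reject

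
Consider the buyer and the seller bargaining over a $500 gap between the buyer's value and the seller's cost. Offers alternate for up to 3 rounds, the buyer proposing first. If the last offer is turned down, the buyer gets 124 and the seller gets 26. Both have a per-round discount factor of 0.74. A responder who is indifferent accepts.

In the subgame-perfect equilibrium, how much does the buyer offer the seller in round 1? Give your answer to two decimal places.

110.44

Work backward from the last round.
Round 3 (the buyer proposes): the seller gets 26 if talks fail, so the buyer offers 26 and keeps 474.
Round 2 (the seller proposes): the buyer can get 474 next round, worth 0.74 × 474 = 350.76 now, so the seller offers 350.76, keeping 149.24.
Round 1 (the buyer proposes): the seller can get 149.24 next round, worth 0.74 × 149.24 = 110.4376 now. The buyer offers 110.4376 and keeps 500 − 110.4376 = 389.5624.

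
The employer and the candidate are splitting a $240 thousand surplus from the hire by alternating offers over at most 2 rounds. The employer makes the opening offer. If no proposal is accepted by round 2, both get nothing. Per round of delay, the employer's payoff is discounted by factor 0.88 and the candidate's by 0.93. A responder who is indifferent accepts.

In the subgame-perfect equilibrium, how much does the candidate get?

223.2

Round 2 (the candidate proposes): rejection yields 0 for the employer; the candidate offers 0 and keeps 240.
Round 1 (the employer proposes): the candidate can get 240 next round, worth 0.93 × 240 = 223.2 now; the employer offers that and keeps 16.8.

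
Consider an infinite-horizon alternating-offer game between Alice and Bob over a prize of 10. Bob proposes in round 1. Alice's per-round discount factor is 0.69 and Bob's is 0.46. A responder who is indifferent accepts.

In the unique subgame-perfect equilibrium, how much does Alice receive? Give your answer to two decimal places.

When Bob proposes, Alice accepts any offer worth at least 0.69 times what Alice would get by proposing next round; and vice versa.
This gives x = 10 − 0.69y and y = 10 − 0.46x, where x and y are each side's share when it proposes.
Hence (1 − 0.69·0.46)x = 10(1 − 0.69), i.e. 0.6826·x = 3.1.
x ≈ 4.5415; Alice's share is 10 − x ≈ 5.4585.

5.46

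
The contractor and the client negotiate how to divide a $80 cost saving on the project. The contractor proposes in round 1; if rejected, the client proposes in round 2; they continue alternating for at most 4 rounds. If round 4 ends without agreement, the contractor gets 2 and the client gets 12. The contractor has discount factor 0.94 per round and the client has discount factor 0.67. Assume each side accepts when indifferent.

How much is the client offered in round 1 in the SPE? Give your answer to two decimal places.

36.13

Round 4 (the client proposes): the contractor gets 2 if talks fail, so the client offers 2 and keeps 78.
Round 3 (the contractor proposes): the client can get 78 next round, worth 0.67 × 78 = 52.26 now. The contractor offers 52.26 and keeps 80 − 52.26 = 27.74.
Round 2 (the client proposes): the contractor can get 27.74 next round, worth 0.94 × 27.74 = 26.0756 now, so the client offers 26.0756, keeping 53.9244.
Round 1 (the contractor proposes): the client can get 53.9244 next round, worth 0.67 × 53.9244 = 36.129348 now; the contractor offers that and keeps 43.870652.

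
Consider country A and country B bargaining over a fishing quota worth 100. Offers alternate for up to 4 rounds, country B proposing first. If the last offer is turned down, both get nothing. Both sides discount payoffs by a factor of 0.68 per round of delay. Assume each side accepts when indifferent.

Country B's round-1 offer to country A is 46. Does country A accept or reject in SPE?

Reject

Work out country A's continuation value if the offer is rejected.
Round 4 (country A proposes): country B will accept anything ≥ 0, so country A offers 0 and keeps 100.
Round 3 (country B proposes): country A can get 100 next round, worth 0.68 × 100 = 68 now. Country B offers 68 and keeps 100 − 68 = 32.
Round 2 (country A proposes): country B can get 32 next round, worth 0.68 × 32 = 21.76 now. Country A offers 21.76 and keeps 100 − 21.76 = 78.24.
So by rejecting in round 1, country A gets 78.24 next round, worth 0.68 × 78.24 = 53.2032 now.
Offer 46 < 53.2032, so country A rejects.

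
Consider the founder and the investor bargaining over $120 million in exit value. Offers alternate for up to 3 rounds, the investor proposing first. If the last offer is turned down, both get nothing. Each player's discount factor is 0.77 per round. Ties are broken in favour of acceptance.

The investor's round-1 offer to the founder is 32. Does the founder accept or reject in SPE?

Round 3 (the investor proposes): rejection yields 0 for the founder; the investor offers 0 and keeps 120.
Round 2 (the founder proposes): the investor can get 120 next round, worth 0.77 × 120 = 92.4 now, so the founder offers 92.4, keeping 27.6.
So by rejecting in round 1, the founder gets 27.6 next round, worth 0.77 × 27.6 = 21.252 now.
Offer 32 ≥ 21.252, so the founder accepts.

Accept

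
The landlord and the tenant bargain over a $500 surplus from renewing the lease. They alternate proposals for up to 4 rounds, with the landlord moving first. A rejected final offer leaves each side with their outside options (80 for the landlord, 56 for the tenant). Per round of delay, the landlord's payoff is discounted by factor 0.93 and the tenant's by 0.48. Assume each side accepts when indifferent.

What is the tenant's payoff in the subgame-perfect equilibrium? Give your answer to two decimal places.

106.79

Solve by backward induction from round 4.
Round 4 (the tenant proposes): the landlord gets 80 if talks fail, so the tenant offers 80 and keeps 420.
Round 3 (the landlord proposes): the tenant can get 420 next round, worth 0.48 × 420 = 201.6 now; the landlord offers that and keeps 298.4.
Round 2 (the tenant proposes): the landlord can get 298.4 next round, worth 0.93 × 298.4 = 277.512 now; the tenant offers that and keeps 222.488.
Round 1 (the landlord proposes): the tenant can get 222.488 next round, worth 0.48 × 222.488 = 106.79424 now, so the landlord offers 106.79424, keeping 393.20576.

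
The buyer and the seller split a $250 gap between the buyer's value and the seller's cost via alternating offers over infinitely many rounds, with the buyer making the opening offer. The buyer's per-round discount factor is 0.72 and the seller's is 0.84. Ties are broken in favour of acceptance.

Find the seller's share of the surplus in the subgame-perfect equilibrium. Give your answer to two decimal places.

In a stationary SPE each proposer offers the other exactly their discounted continuation value.
If the buyer keeps x when proposing and the seller keeps y when proposing, then x = 250 − 0.84y and y = 250 − 0.72x.
Solving: x = 250(1 − 0.84) / (1 − 0.72·0.84) = 40 / 0.3952 ≈ 101.2146.
The seller gets 250 − 101.2146 ≈ 148.7854.

148.79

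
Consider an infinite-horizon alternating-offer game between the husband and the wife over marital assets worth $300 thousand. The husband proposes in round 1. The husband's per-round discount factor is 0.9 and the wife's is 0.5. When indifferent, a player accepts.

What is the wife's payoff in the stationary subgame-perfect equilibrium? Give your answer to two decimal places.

Let x be the husband's share when the husband proposes and y be the wife's share when the wife proposes.
The wife accepts iff offered ≥ 0.5·y, so x = 300 − 0.5y. Symmetrically y = 300 − 0.9x.
Substituting: x = 300 − 0.5(300 − 0.9x), giving x(1 − 0.9·0.5) = 300(1 − 0.5).
So x = 300 × 0.5 / 0.55 ≈ 272.7273, and the wife receives 300 − x ≈ 27.2727.

27.27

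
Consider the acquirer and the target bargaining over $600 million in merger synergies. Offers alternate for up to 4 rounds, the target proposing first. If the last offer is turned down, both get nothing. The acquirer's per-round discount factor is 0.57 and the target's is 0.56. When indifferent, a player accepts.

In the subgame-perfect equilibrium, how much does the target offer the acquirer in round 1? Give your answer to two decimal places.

259.65

Round 4 (the acquirer proposes): rejection yields 0 for the target; the acquirer offers 0 and keeps 600.
Round 3 (the target proposes): the acquirer can get 600 next round, worth 0.57 × 600 = 342 now, so the target offers 342, keeping 258.
Round 2 (the acquirer proposes): the target can get 258 next round, worth 0.56 × 258 = 144.48 now; the acquirer offers that and keeps 455.52.
Round 1 (the target proposes): the acquirer can get 455.52 next round, worth 0.57 × 455.52 = 259.6464 now; the target offers that and keeps 340.3536.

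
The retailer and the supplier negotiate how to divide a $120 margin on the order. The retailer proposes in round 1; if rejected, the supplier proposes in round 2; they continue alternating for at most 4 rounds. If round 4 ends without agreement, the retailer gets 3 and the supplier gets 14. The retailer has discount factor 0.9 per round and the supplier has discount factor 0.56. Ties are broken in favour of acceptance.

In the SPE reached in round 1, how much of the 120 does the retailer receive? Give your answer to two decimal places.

Round 4 (the supplier proposes): the retailer gets 3 if talks fail, so the supplier offers 3 and keeps 117.
Round 3 (the retailer proposes): the supplier can get 117 next round, worth 0.56 × 117 = 65.52 now. The retailer offers 65.52 and keeps 120 − 65.52 = 54.48.
Round 2 (the supplier proposes): the retailer can get 54.48 next round, worth 0.9 × 54.48 = 49.032 now; the supplier offers that and keeps 70.968.
Round 1 (the retailer proposes): the supplier can get 70.968 next round, worth 0.56 × 70.968 = 39.74208 now; the retailer offers that and keeps 80.25792.

80.26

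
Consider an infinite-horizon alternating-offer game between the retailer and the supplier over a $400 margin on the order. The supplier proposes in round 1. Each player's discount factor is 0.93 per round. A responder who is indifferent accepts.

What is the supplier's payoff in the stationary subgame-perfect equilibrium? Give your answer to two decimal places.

207.25

When the supplier proposes, the retailer accepts any offer worth at least 0.93 times what the retailer would get by proposing next round; and vice versa.
This gives x = 400 − 0.93y and y = 400 − 0.93x, where x and y are each side's share when it proposes.
Hence (1 − 0.93·0.93)x = 400(1 − 0.93), i.e. 0.1351·x = 28.
x ≈ 207.2539; the retailer's share is 400 − x ≈ 192.7461.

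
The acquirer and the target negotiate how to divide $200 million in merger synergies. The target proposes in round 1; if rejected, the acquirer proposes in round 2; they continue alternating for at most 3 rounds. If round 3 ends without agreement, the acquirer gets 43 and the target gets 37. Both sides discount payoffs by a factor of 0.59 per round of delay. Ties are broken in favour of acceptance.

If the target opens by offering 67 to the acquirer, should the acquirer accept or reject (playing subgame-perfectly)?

Round 3 (the target proposes): the acquirer gets 43 if talks fail, so the target offers 43 and keeps 157.
Round 2 (the acquirer proposes): the target can get 157 next round, worth 0.59 × 157 = 92.63 now, so the acquirer offers 92.63, keeping 107.37.
So by rejecting in round 1, the acquirer gets 107.37 next round, worth 0.59 × 107.37 = 63.3483 now.
Offer 67 ≥ 63.3483, so the acquirer accepts.

Accept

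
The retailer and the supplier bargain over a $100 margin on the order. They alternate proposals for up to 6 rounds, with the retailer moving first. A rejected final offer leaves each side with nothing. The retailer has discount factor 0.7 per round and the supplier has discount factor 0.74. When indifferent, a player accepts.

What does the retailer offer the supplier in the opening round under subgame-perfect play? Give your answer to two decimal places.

Solve by backward induction from round 6.
Round 6 (the supplier proposes): rejection yields 0 for the retailer; the supplier offers 0 and keeps 100.
Round 5 (the retailer proposes): the supplier can get 100 next round, worth 0.74 × 100 = 74 now; the retailer offers that and keeps 26.
Round 4 (the supplier proposes): the retailer can get 26 next round, worth 0.7 × 26 = 18.2 now; the supplier offers that and keeps 81.8.
Round 3 (the retailer proposes): the supplier can get 81.8 next round, worth 0.74 × 81.8 = 60.532 now, so the retailer offers 60.532, keeping 39.468.
Round 2 (the supplier proposes): the retailer can get 39.468 next round, worth 0.7 × 39.468 = 27.6276 now; the supplier offers that and keeps 72.3724.
Round 1 (the retailer proposes): the supplier can get 72.3724 next round, worth 0.74 × 72.3724 = 53.555576 now, so the retailer offers 53.555576, keeping 46.444424.

53.56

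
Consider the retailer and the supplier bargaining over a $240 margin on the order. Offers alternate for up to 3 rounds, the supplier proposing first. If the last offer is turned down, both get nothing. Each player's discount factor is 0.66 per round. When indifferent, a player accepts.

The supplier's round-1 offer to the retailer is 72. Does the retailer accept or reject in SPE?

Round 3 (the supplier proposes): rejection yields 0 for the retailer; the supplier offers 0 and keeps 240.
Round 2 (the retailer proposes): the supplier can get 240 next round, worth 0.66 × 240 = 158.4 now; the retailer offers that and keeps 81.6.
So by rejecting in round 1, the retailer gets 81.6 next round, worth 0.66 × 81.6 = 53.856 now.
Offer 72 ≥ 53.856, so the retailer accepts.

Accept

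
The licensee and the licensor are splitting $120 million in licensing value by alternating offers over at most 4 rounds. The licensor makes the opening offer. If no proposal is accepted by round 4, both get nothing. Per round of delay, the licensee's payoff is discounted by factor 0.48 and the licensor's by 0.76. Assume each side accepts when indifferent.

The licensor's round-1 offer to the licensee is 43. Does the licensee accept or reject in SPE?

Accept

Work out the licensee's continuation value if the offer is rejected.
Round 4 (the licensee proposes): the licensor will accept anything ≥ 0, so the licensee offers 0 and keeps 120.
Round 3 (the licensor proposes): the licensee can get 120 next round, worth 0.48 × 120 = 57.6 now. The licensor offers 57.6 and keeps 120 − 57.6 = 62.4.
Round 2 (the licensee proposes): the licensor can get 62.4 next round, worth 0.76 × 62.4 = 47.424 now; the licensee offers that and keeps 72.576.
So by rejecting in round 1, the licensee gets 72.576 next round, worth 0.48 × 72.576 = 34.83648 now.
Offer 43 ≥ 34.83648, so the licensee accepts.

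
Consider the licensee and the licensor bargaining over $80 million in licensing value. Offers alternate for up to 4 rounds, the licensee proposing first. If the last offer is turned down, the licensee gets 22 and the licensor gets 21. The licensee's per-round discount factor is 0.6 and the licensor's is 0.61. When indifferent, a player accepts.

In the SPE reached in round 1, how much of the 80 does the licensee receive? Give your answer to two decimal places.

47.53

Round 4 (the licensor proposes): the licensee gets 22 if talks fail, so the licensor offers 22 and keeps 58.
Round 3 (the licensee proposes): the licensor can get 58 next round, worth 0.61 × 58 = 35.38 now. The licensee offers 35.38 and keeps 80 − 35.38 = 44.62.
Round 2 (the licensor proposes): the licensee can get 44.62 next round, worth 0.6 × 44.62 = 26.772 now. The licensor offers 26.772 and keeps 80 − 26.772 = 53.228.
Round 1 (the licensee proposes): the licensor can get 53.228 next round, worth 0.61 × 53.228 = 32.46908 now, so the licensee offers 32.46908, keeping 47.53092.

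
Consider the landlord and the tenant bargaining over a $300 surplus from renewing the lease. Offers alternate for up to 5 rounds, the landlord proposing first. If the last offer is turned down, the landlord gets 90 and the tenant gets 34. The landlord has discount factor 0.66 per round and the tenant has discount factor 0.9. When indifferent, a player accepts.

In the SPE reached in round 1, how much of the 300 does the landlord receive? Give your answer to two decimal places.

141.67

Round 5 (the landlord proposes): the tenant gets 34 if talks fail, so the landlord offers 34 and keeps 266.
Round 4 (the tenant proposes): the landlord can get 266 next round, worth 0.66 × 266 = 175.56 now, so the tenant offers 175.56, keeping 124.44.
Round 3 (the landlord proposes): the tenant can get 124.44 next round, worth 0.9 × 124.44 = 111.996 now; the landlord offers that and keeps 188.004.
Round 2 (the tenant proposes): the landlord can get 188.004 next round, worth 0.66 × 188.004 = 124.08264 now. The tenant offers 124.08264 and keeps 300 − 124.08264 = 175.91736.
Round 1 (the landlord proposes): the tenant can get 175.91736 next round, worth 0.9 × 175.91736 = 158.325624 now. The landlord offers 158.325624 and keeps 300 − 158.325624 = 141.674376.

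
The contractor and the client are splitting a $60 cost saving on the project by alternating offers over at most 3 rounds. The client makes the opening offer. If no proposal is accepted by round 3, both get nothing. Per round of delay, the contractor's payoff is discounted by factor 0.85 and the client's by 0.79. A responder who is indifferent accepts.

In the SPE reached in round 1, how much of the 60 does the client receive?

Round 3 (the client proposes): rejection yields 0 for the contractor; the client offers 0 and keeps 60.
Round 2 (the contractor proposes): the client can get 60 next round, worth 0.79 × 60 = 47.4 now, so the contractor offers 47.4, keeping 12.6.
Round 1 (the client proposes): the contractor can get 12.6 next round, worth 0.85 × 12.6 = 10.71 now, so the client offers 10.71, keeping 49.29.

49.29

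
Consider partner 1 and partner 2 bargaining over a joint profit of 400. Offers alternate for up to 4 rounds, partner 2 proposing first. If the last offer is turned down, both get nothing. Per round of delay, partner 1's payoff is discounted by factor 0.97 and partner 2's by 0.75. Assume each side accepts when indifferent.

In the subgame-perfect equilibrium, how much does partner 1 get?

Round 4 (partner 1 proposes): rejection yields 0 for partner 2; partner 1 offers 0 and keeps 400.
Round 3 (partner 2 proposes): partner 1 can get 400 next round, worth 0.97 × 400 = 388 now, so partner 2 offers 388, keeping 12.
Round 2 (partner 1 proposes): partner 2 can get 12 next round, worth 0.75 × 12 = 9 now; partner 1 offers that and keeps 391.
Round 1 (partner 2 proposes): partner 1 can get 391 next round, worth 0.97 × 391 = 379.27 now; partner 2 offers that and keeps 20.73.

379.27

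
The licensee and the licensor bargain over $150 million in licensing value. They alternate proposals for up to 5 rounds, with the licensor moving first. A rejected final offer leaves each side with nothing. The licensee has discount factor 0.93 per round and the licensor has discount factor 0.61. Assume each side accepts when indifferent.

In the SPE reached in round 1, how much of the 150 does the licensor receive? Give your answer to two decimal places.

64.73

Round 5 (the licensor proposes): rejection yields 0 for the licensee; the licensor offers 0 and keeps 150.
Round 4 (the licensee proposes): the licensor can get 150 next round, worth 0.61 × 150 = 91.5 now, so the licensee offers 91.5, keeping 58.5.
Round 3 (the licensor proposes): the licensee can get 58.5 next round, worth 0.93 × 58.5 = 54.405 now. The licensor offers 54.405 and keeps 150 − 54.405 = 95.595.
Round 2 (the licensee proposes): the licensor can get 95.595 next round, worth 0.61 × 95.595 = 58.31295 now; the licensee offers that and keeps 91.68705.
Round 1 (the licensor proposes): the licensee can get 91.68705 next round, worth 0.93 × 91.68705 = 85.2689565 now; the licensor offers that and keeps 64.7310435.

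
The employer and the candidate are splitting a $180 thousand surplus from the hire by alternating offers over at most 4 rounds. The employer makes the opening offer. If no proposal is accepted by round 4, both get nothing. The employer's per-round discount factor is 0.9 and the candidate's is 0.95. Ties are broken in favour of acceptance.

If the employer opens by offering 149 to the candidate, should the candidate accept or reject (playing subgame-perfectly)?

Reject

Round 4 (the candidate proposes): the employer will accept anything ≥ 0, so the candidate offers 0 and keeps 180.
Round 3 (the employer proposes): the candidate can get 180 next round, worth 0.95 × 180 = 171 now; the employer offers that and keeps 9.
Round 2 (the candidate proposes): the employer can get 9 next round, worth 0.9 × 9 = 8.1 now; the candidate offers that and keeps 171.9.
So by rejecting in round 1, the candidate gets 171.9 next round, worth 0.95 × 171.9 = 163.305 now.
Offer 149 < 163.305, so the candidate rejects.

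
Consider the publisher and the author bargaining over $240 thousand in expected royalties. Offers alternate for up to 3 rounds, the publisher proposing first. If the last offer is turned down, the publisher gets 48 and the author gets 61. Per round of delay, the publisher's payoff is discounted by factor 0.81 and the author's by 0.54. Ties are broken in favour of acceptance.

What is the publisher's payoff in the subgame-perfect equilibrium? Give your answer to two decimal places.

By backward induction:
Round 3 (the publisher proposes): the author gets 61 if talks fail, so the publisher offers 61 and keeps 179.
Round 2 (the author proposes): the publisher can get 179 next round, worth 0.81 × 179 = 144.99 now; the author offers that and keeps 95.01.
Round 1 (the publisher proposes): the author can get 95.01 next round, worth 0.54 × 95.01 = 51.3054 now. The publisher offers 51.3054 and keeps 240 − 51.3054 = 188.6946.

188.69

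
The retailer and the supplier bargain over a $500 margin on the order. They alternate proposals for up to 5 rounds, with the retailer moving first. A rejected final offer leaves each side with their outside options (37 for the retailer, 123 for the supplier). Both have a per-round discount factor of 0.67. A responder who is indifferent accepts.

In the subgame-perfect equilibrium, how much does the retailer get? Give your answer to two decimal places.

315.04

Solve by backward induction from round 5.
Round 5 (the retailer proposes): the supplier gets 123 if talks fail, so the retailer offers 123 and keeps 377.
Round 4 (the supplier proposes): the retailer can get 377 next round, worth 0.67 × 377 = 252.59 now; the supplier offers that and keeps 247.41.
Round 3 (the retailer proposes): the supplier can get 247.41 next round, worth 0.67 × 247.41 = 165.7647 now; the retailer offers that and keeps 334.2353.
Round 2 (the supplier proposes): the retailer can get 334.2353 next round, worth 0.67 × 334.2353 = 223.937651 now, so the supplier offers 223.937651, keeping 276.062349.
Round 1 (the retailer proposes): the supplier can get 276.062349 next round, worth 0.67 × 276.062349 = 184.96177383 now, so the retailer offers 184.96177383, keeping 315.03822617.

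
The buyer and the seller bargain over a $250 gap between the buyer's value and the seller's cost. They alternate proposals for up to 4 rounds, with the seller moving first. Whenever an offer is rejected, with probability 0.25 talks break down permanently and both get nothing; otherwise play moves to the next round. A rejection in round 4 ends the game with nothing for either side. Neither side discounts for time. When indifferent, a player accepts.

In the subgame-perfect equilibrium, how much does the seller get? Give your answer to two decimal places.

97.66

Round 4 (the buyer proposes): the seller will accept anything ≥ 0, so the buyer offers 0 and keeps 250.
Round 3 (the seller proposes): rejecting gives the buyer an expected 0.75 × 250 = 187.5; the seller offers that and keeps 62.5.
Round 2 (the buyer proposes): rejecting gives the seller an expected 0.75 × 62.5 = 46.875, so the buyer offers 46.875, keeping 203.125.
Round 1 (the seller proposes): rejecting gives the buyer an expected 0.75 × 203.125 = 152.34375, so the seller offers 152.34375, keeping 97.65625.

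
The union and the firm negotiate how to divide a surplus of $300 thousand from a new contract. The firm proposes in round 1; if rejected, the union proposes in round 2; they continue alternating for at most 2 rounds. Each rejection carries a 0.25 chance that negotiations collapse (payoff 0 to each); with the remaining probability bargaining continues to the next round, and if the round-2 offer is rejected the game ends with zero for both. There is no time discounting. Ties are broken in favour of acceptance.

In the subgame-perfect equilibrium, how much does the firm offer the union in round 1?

225

Round 2 (the union proposes): the firm will accept anything ≥ 0, so the union offers 0 and keeps 300.
Round 1 (the firm proposes): rejecting gives the union an expected 0.75 × 300 = 225. The firm offers 225 and keeps 300 − 225 = 75.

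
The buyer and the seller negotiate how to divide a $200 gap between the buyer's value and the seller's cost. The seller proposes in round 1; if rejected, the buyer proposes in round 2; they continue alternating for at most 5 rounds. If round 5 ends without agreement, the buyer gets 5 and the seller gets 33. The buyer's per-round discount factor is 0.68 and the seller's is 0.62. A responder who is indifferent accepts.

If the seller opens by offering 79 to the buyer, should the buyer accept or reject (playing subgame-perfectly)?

Round 5 (the seller proposes): the buyer gets 5 if talks fail, so the seller offers 5 and keeps 195.
Round 4 (the buyer proposes): the seller can get 195 next round, worth 0.62 × 195 = 120.9 now, so the buyer offers 120.9, keeping 79.1.
Round 3 (the seller proposes): the buyer can get 79.1 next round, worth 0.68 × 79.1 = 53.788 now; the seller offers that and keeps 146.212.
Round 2 (the buyer proposes): the seller can get 146.212 next round, worth 0.62 × 146.212 = 90.65144 now; the buyer offers that and keeps 109.34856.
So by rejecting in round 1, the buyer gets 109.34856 next round, worth 0.68 × 109.34856 = 74.3570208 now.
Offer 79 ≥ 74.3570208, so the buyer accepts.

Accept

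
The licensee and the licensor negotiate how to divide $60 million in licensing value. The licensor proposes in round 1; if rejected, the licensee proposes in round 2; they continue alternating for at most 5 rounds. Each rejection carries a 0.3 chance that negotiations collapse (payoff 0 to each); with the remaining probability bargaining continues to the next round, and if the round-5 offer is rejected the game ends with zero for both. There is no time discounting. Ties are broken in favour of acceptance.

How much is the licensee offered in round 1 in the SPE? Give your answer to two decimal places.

Round 5 (the licensor proposes): the licensee will accept anything ≥ 0, so the licensor offers 0 and keeps 60.
Round 4 (the licensee proposes): rejecting gives the licensor an expected 0.7 × 60 = 42; the licensee offers that and keeps 18.
Round 3 (the licensor proposes): rejecting gives the licensee an expected 0.7 × 18 = 12.6. The licensor offers 12.6 and keeps 60 − 12.6 = 47.4.
Round 2 (the licensee proposes): rejecting gives the licensor an expected 0.7 × 47.4 = 33.18, so the licensee offers 33.18, keeping 26.82.
Round 1 (the licensor proposes): rejecting gives the licensee an expected 0.7 × 26.82 = 18.774; the licensor offers that and keeps 41.226.

18.77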